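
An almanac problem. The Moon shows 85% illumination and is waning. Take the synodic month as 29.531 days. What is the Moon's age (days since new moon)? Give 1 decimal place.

18.5 days

cos θ = 1 − 2f = -0.700, giving a principal value of 134.4°.
A waning Moon lies in 180°–360°, so θ = 360° − 134.4° = 225.6°.
That fraction of the synodic month is 225.6/360 × 29.531 d ≈ 18.50 d.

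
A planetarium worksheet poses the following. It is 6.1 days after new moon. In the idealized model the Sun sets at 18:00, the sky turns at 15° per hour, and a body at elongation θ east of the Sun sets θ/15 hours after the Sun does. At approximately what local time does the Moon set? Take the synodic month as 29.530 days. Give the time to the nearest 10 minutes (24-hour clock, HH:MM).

Phase angle: θ = 360°·(6.1 d)/(29.530 d) = 74.4°.
At 15° of sky rotation per hour, 74.4° corresponds to a 4.96 h lag.
18:00 + 4.958 h ≈ 22:57 → 23:00 to the nearest ten minutes.

23:00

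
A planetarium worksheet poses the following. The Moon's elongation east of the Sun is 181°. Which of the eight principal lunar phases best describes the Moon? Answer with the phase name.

181° lies in the full moon sector of the 8-phase cycle.

full moon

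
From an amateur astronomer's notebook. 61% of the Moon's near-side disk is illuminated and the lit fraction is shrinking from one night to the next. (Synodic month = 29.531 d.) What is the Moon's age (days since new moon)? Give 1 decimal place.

cos θ = 1 − 2f = -0.220, giving a principal value of 102.7°.
A waning Moon lies in 180°–360°, so θ = 360° − 102.7° = 257.3°.
At 360°/29.531 d per day, 257.3° corresponds to 21.11 days.

21.1 days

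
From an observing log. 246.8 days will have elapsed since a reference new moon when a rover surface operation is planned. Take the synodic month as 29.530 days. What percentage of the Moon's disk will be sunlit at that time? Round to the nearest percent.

81%

246.8/29.530 = 8.358 lunations, so 8 complete cycles and 10.56 d into the next.
Phase angle: θ = 360°·(10.56 d)/(29.530 d) = 128.7°.
cos 128.7° = (-0.626), so f = (1 − (-0.626))/2 = 0.813, so 81%.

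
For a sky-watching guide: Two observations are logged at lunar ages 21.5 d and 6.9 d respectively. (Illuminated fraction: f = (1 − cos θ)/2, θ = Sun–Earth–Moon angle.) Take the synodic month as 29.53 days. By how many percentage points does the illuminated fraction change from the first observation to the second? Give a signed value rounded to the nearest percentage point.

First observation: θ = 360°·21.5/29.53 = 262.1°, so f = 0.569.
Second observation: θ = 84.1°, f = 0.449.
Δf = 0.449 − 0.569 = -0.120, i.e. -12 pp.

-12 percentage points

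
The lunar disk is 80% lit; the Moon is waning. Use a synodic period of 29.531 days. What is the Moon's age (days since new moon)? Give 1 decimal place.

Invert f = (1 − cos θ)/2 to get cos θ = 1 − 2(0.80) = -0.600, hence θ₀ = arccos -0.600 = 126.9°.
A waning Moon lies in 180°–360°, so θ = 360° − 126.9° = 233.1°.
That fraction of the synodic month is 233.1/360 × 29.531 d ≈ 19.12 d.

19.1 days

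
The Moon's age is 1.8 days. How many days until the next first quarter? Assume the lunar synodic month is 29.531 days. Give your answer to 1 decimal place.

5.6 days

First quarter occurs at elongation 90°, i.e. at age 29.531 × 90/360 = 7.383 d.
So 5.583 days remain (7.383 − 1.8).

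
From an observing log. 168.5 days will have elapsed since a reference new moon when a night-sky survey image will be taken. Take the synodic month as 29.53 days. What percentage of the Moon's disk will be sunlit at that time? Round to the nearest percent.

64%

168.5 d spans 5 complete synodic months (5 × 29.53 = 147.65 d) plus 20.85 d.
Elongation θ = 360° × 20.85/29.53 ≈ 254.2°.
cos 254.2° = (-0.273), so f = (1 − (-0.273))/2 = 0.636, so 64%.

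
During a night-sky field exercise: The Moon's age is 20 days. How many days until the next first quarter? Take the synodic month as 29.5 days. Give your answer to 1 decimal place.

16.9 days

First quarter is 0.25 of the way through the cycle: age 0.25 × 29.5 = 7.375 d.
Already past this cycle's first quarter; the next is at 7.375 + 29.5 = 36.875 d, so 36.875 − 20 = 16.875 days.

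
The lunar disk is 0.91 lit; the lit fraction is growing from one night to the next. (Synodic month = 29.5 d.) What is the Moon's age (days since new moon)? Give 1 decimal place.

From f = (1 − cos θ)/2: cos θ = 1 − 2×0.91 = -0.820; arccos → 145.1°.
Waxing ⇒ before full, so θ = 145.1°.
Age = 29.5 × 145.1°/360° ≈ 11.89 days.

11.9 days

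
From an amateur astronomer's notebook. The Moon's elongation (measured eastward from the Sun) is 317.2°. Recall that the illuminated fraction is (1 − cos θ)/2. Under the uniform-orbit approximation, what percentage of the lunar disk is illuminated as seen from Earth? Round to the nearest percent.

f = (1 − cos 317.2°)/2 = (1 − 0.734)/2 ≈ 0.133, i.e. 13%.

13%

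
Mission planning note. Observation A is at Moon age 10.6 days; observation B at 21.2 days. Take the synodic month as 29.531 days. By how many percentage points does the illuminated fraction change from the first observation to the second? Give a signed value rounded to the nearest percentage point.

-22 percentage points

First observation: θ = 360°·10.6/29.531 = 129.2°, so f = 0.816.
Second observation: θ = 258.4°, f = 0.600.
Δf = 0.600 − 0.816 = -0.216, i.e. -22 pp.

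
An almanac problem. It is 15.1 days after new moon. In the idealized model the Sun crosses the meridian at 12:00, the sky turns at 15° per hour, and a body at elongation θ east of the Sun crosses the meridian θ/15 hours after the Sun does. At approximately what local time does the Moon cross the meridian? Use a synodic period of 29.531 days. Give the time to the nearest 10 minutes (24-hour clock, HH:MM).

Phase angle: θ = 360°·(15.1 d)/(29.531 d) = 184.1°.
The Moon trails the Sun by θ/15 = 184.1/15 ≈ 12.27 hours.
12:00 + 12.272 h ≈ 00:16 → 00:20 to the nearest ten minutes.

00:20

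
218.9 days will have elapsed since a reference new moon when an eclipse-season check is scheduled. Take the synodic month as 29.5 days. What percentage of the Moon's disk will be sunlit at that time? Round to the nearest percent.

218.9/29.5 = 7.420 lunations, so 7 complete cycles and 12.40 d into the next.
Elongation θ = 360° × 12.40/29.5 ≈ 151.3°.
cos 151.3° = (-0.877), so f = (1 − (-0.877))/2 = 0.939, so 94%.

94%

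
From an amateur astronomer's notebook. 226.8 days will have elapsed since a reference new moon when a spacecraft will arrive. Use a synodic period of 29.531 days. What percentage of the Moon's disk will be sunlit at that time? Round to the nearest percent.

226.8/29.531 = 7.680 lunations, so 7 complete cycles and 20.08 d into the next.
Phase angle: θ = 360°·(20.08 d)/(29.531 d) = 244.8°.
cos 244.8° = (-0.425), so f = (1 − (-0.425))/2 = 0.713, so 71%.

71%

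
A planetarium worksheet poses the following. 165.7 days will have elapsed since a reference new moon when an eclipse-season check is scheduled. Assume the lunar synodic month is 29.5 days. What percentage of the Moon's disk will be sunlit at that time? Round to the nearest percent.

165.7 d spans 5 complete synodic months (5 × 29.5 = 147.50 d) plus 18.20 d.
Phase angle: θ = 360°·(18.20 d)/(29.5 d) = 222.1°.
With cos θ = (-0.742), the lit fraction is (1 − (-0.742))/2 ≈ 0.871, so 87%.

87%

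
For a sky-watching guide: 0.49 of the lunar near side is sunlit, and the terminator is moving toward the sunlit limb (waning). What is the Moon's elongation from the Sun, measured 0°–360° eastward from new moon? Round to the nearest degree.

271°

From f = (1 − cos θ)/2: cos θ = 1 − 2×0.49 = 0.020; arccos → 88.9°.
Waning ⇒ past full, so θ = 360° − 88.9° = 271.1°.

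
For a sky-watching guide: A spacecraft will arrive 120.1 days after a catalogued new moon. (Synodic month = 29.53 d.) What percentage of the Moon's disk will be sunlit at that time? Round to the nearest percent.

120.1/29.53 = 4.067 lunations, so 4 complete cycles and 1.98 d into the next.
The Moon has covered 1.98/29.53 of its cycle, so θ ≈ 360° × 1.98/29.53 = 24.1°.
With cos θ = 0.913, the lit fraction is (1 − 0.913)/2 ≈ 0.044, so 4%.

4%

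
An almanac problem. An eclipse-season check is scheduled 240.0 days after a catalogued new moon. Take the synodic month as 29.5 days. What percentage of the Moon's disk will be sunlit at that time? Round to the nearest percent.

240.0 d spans 8 complete synodic months (8 × 29.5 = 236.00 d) plus 4.00 d.
The Moon has covered 4.00/29.5 of its cycle, so θ ≈ 360° × 4.00/29.5 = 48.8°.
Illuminated fraction = (1 − cos 48.8°)/2 = (1 − 0.659)/2 ≈ 0.171, so 17%.

17%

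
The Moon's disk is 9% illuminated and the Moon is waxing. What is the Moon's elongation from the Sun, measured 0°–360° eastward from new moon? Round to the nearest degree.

cos θ = 1 − 2f = 0.820, giving a principal value of 34.9°.
Waxing ⇒ before full, so θ = 34.9°.

35°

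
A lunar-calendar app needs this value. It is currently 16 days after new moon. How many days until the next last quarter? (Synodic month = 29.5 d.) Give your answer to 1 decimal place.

Last quarter is 0.75 of the way through the cycle: age 0.75 × 29.5 = 22.125 d.
So 6.125 days remain (22.125 − 16).

6.1 days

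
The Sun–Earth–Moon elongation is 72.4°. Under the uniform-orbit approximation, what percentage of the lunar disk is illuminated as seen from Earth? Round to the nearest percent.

Half-versine of 72.4°: (1 − 0.302)/2 = 0.349, i.e. 35%.

35%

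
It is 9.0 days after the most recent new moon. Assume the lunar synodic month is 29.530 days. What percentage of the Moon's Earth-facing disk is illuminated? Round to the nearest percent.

Elongation θ = 360° × 9.0/29.530 ≈ 109.7°.
cos 109.7° = (-0.337), so f = (1 − (-0.337))/2 = 0.669, so 67%.

67%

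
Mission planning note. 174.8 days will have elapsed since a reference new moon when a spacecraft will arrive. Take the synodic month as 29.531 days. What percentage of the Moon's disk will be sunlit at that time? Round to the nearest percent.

Reduce mod P: 174.8 − 5×29.531 = 27.15 d into the current lunation.
The Moon has covered 27.15/29.531 of its cycle, so θ ≈ 360° × 27.15/29.531 = 330.9°.
cos 330.9° = 0.874, so f = (1 − 0.874)/2 = 0.063, so 6%.

6%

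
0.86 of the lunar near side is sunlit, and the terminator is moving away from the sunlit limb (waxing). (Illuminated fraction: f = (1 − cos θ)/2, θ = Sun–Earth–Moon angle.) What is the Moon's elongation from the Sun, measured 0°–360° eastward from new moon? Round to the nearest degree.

From f = (1 − cos θ)/2: cos θ = 1 − 2×0.86 = -0.720; arccos → 136.1°.
Before full moon the principal value applies: θ = 136.1°.

136°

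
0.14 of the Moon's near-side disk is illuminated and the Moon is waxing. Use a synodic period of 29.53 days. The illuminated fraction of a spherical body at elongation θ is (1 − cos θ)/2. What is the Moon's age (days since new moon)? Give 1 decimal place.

Invert f = (1 − cos θ)/2 to get cos θ = 1 − 2(0.14) = 0.720, hence θ₀ = arccos 0.720 = 43.9°.
Waxing ⇒ before full, so θ = 43.9°.
At 360°/29.53 d per day, 43.9° corresponds to 3.60 days.

3.6 days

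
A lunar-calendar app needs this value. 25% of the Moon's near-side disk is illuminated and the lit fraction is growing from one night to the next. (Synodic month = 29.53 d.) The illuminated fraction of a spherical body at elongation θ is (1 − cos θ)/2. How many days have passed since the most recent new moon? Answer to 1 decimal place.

4.9 days

cos θ = 1 − 2f = 0.500, giving a principal value of 60.0°.
The Moon is waxing (0°–180°), so θ = 60.0° directly.
That fraction of the synodic month is 60.0/360 × 29.53 d ≈ 4.92 d.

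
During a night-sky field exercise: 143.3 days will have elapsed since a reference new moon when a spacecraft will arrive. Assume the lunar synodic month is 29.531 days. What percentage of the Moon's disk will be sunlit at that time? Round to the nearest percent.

Reduce mod P: 143.3 − 4×29.531 = 25.18 d into the current lunation.
Elongation θ = 360° × 25.18/29.531 ≈ 306.9°.
With cos θ = 0.601, the lit fraction is (1 − 0.601)/2 ≈ 0.200, so 20%.

20%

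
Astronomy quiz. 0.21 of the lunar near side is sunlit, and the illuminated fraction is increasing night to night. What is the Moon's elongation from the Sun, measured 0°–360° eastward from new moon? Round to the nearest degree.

55°

Invert f = (1 − cos θ)/2 to get cos θ = 1 − 2(0.21) = 0.580, hence θ₀ = arccos 0.580 = 54.5°.
The Moon is waxing (0°–180°), so θ = 54.5° directly.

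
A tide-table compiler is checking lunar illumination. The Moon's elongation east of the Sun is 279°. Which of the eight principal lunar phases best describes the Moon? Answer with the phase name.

279° lies in the last quarter sector of the 8-phase cycle.

last quarter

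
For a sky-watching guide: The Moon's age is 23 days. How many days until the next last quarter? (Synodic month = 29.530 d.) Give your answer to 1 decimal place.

Last quarter occurs at elongation 270°, i.e. at age 29.530 × 270/360 = 22.148 d.
Already past this cycle's last quarter; the next is at 22.148 + 29.530 = 51.678 d, so 51.678 − 23 = 28.678 days.

28.7 days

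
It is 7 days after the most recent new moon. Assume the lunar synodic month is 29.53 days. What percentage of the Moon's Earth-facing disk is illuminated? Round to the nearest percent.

46%

Elongation θ = 360° × 7/29.53 ≈ 85.3°.
With cos θ = 0.081, the lit fraction is (1 − 0.081)/2 ≈ 0.459, so 46%.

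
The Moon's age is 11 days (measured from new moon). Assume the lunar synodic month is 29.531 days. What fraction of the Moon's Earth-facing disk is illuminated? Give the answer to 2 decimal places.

The Moon has covered 11/29.531 of its cycle, so θ ≈ 360° × 11/29.531 = 134.1°.
cos 134.1° = (-0.696), so f = (1 − (-0.696))/2 = 0.848.

0.85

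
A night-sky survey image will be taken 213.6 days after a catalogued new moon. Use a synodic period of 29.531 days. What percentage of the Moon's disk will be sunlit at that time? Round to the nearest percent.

Reduce mod P: 213.6 − 7×29.531 = 6.88 d into the current lunation.
Phase angle: θ = 360°·(6.88 d)/(29.531 d) = 83.9°.
With cos θ = 0.106, the lit fraction is (1 − 0.106)/2 ≈ 0.447, so 45%.

45%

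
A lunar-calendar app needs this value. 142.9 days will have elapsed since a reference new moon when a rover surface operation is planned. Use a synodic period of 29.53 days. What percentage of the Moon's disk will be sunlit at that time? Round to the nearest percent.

23%

142.9/29.53 = 4.839 lunations, so 4 complete cycles and 24.78 d into the next.
Elongation θ = 360° × 24.78/29.53 ≈ 302.1°.
Illuminated fraction = (1 − cos 302.1°)/2 = (1 − 0.531)/2 ≈ 0.234, so 23%.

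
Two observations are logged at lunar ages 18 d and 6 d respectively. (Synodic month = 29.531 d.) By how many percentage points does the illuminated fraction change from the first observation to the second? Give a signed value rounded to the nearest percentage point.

-53 pp

First observation: θ = 360°·18/29.531 = 219.4°, so f = 0.886.
Second observation: θ = 73.1°, f = 0.355.
Δf = 0.355 − 0.886 = -0.531, i.e. -53 pp.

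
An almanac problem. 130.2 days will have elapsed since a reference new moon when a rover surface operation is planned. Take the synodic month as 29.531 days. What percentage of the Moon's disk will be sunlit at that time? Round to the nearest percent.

Reduce mod P: 130.2 − 4×29.531 = 12.08 d into the current lunation.
Elongation θ = 360° × 12.08/29.531 ≈ 147.2°.
cos 147.2° = (-0.841), so f = (1 − (-0.841))/2 = 0.920, so 92%.

92%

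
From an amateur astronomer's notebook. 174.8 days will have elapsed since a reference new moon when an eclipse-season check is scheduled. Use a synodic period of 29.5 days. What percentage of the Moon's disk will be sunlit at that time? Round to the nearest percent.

174.8/29.5 = 5.925 lunations, so 5 complete cycles and 27.30 d into the next.
Phase angle: θ = 360°·(27.30 d)/(29.5 d) = 333.2°.
Illuminated fraction = (1 − cos 333.2°)/2 = (1 − 0.892)/2 ≈ 0.054, so 5%.

5%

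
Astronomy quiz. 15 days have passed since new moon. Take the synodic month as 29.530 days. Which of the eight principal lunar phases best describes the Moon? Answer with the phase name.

θ ≈ 360° × 15/29.530 = 183°, which falls in the full moon sector.

full moon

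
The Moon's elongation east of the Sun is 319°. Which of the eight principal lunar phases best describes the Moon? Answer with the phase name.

waning crescent

The waning crescent sector spans roughly 292°–338°; 319° falls inside it.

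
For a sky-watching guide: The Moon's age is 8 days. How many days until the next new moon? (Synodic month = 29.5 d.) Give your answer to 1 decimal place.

21.5 days

One full lunation from the last new moon is 29.5 d; remaining = 29.5 − 8 = 21.500 d.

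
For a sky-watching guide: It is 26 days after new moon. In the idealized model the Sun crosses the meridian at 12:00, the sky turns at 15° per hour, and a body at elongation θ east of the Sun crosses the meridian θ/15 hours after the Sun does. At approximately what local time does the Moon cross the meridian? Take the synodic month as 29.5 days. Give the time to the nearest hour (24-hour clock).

The Moon has covered 26/29.5 of its cycle, so θ ≈ 360° × 26/29.5 = 317.3°.
Delay after the Sun = 317.3° / (15°/h) ≈ 21.15 h.
12:00 + 21.15 h ≈ 09:09 → 09:00 to the nearest hour.

09:00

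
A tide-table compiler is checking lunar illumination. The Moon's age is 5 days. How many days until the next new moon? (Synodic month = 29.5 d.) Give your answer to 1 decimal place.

24.5 days

The next new moon completes the synodic month: 29.5 − 5 = 24.500 days.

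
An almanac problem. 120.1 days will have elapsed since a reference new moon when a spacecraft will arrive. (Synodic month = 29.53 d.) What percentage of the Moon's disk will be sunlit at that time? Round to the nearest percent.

4%

Reduce mod P: 120.1 − 4×29.53 = 1.98 d into the current lunation.
Phase angle: θ = 360°·(1.98 d)/(29.53 d) = 24.1°.
With cos θ = 0.913, the lit fraction is (1 − 0.913)/2 ≈ 0.044, so 4%.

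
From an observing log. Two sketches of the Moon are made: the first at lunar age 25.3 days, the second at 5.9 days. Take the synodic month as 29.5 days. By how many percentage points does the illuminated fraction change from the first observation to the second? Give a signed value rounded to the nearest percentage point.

θ₁ = 360° × 25.3/29.5 = 308.7°, f₁ = (1 − cos θ₁)/2 = 0.187.
θ₂ = 360° × 5.9/29.5 = 72.0°, f₂ = (1 − cos θ₂)/2 = 0.345.
Change = f₂ − f₁ = +0.158 → +16 percentage points.

+16 pp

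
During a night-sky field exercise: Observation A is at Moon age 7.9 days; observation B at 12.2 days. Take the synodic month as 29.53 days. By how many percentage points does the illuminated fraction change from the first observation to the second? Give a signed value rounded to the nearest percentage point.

+37 percentage points

θ₁ = 360° × 7.9/29.53 = 96.3°, f₁ = (1 − cos θ₁)/2 = 0.555.
θ₂ = 360° × 12.2/29.53 = 148.7°, f₂ = (1 − cos θ₂)/2 = 0.927.
Change = f₂ − f₁ = +0.372 → +37 percentage points.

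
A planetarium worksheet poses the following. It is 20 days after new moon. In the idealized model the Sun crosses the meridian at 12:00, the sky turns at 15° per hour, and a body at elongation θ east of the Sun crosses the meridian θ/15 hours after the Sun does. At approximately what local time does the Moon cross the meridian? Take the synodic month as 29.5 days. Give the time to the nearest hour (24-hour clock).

04:00

The Moon has covered 20/29.5 of its cycle, so θ ≈ 360° × 20/29.5 = 244.1°.
The Moon trails the Sun by θ/15 = 244.1/15 ≈ 16.27 hours.
12:00 + 16.27 h ≈ 04:16 → 04:00 to the nearest hour.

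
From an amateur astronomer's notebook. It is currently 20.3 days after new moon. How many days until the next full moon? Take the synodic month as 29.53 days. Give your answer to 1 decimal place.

Full moon is 0.5 of the way through the cycle: age 0.5 × 29.53 = 14.765 d.
Already past this cycle's full moon; the next is at 14.765 + 29.53 = 44.295 d, so 44.295 − 20.3 = 23.995 days.

24.0 days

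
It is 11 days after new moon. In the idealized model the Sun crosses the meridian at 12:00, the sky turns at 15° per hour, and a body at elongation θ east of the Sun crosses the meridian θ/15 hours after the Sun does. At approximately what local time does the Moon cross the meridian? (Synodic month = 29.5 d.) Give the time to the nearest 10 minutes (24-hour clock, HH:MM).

21:00

Phase angle: θ = 360°·(11 d)/(29.5 d) = 134.2°.
The Moon trails the Sun by θ/15 = 134.2/15 ≈ 8.95 hours.
12:00 + 8.949 h ≈ 20:57 → 21:00 to the nearest ten minutes.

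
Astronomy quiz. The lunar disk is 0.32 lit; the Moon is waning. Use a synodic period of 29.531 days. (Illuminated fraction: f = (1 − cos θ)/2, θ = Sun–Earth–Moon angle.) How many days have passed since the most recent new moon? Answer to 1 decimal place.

From f = (1 − cos θ)/2: cos θ = 1 − 2×0.32 = 0.360; arccos → 68.9°.
Since the Moon is past full (waning), take the reflex angle: θ = 360° − 68.9° = 291.1°.
That fraction of the synodic month is 291.1/360 × 29.531 d ≈ 23.88 d.

23.9 days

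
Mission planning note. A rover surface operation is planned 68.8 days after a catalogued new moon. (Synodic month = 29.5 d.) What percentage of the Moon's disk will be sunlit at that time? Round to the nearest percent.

Reduce mod P: 68.8 − 2×29.5 = 9.80 d into the current lunation.
Phase angle: θ = 360°·(9.80 d)/(29.5 d) = 119.6°.
Illuminated fraction = (1 − cos 119.6°)/2 = (1 − (-0.494))/2 ≈ 0.747, so 75%.

75%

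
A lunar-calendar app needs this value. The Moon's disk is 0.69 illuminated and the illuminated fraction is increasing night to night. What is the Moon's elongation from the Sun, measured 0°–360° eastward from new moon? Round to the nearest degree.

cos θ = 1 − 2f = -0.380, giving a principal value of 112.3°.
The Moon is waxing (0°–180°), so θ = 112.3° directly.

112°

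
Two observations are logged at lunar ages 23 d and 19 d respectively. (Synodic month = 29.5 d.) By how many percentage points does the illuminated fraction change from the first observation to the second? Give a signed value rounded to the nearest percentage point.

+40 percentage points

θ₁ = 360° × 23/29.5 = 280.7°, f₁ = (1 − cos θ₁)/2 = 0.407.
θ₂ = 360° × 19/29.5 = 231.9°, f₂ = (1 − cos θ₂)/2 = 0.809.
Change = f₂ − f₁ = +0.401 → +40 percentage points.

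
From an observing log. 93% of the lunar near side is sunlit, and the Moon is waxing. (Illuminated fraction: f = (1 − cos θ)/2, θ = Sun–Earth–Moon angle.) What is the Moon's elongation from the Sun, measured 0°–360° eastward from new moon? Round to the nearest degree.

149°

cos θ = 1 − 2f = -0.860, giving a principal value of 149.3°.
Before full moon the principal value applies: θ = 149.3°.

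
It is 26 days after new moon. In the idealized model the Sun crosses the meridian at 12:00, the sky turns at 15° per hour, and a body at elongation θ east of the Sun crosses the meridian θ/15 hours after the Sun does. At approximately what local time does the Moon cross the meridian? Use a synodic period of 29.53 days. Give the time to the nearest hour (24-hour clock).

09:00

Elongation θ = 360° × 26/29.53 ≈ 317.0°.
The Moon trails the Sun by θ/15 = 317.0/15 ≈ 21.13 hours.
12:00 + 21.13 h ≈ 09:08 → 09:00 to the nearest hour.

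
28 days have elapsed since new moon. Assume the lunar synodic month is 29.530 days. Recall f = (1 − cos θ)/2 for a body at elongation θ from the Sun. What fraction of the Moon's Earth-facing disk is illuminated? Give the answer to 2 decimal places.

The Moon has covered 28/29.530 of its cycle, so θ ≈ 360° × 28/29.530 = 341.3°.
With cos θ = 0.947, the lit fraction is (1 − 0.947)/2 ≈ 0.026.

0.03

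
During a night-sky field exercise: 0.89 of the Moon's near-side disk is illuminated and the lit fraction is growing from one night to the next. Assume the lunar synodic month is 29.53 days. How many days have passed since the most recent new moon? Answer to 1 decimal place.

Invert f = (1 − cos θ)/2 to get cos θ = 1 − 2(0.89) = -0.780, hence θ₀ = arccos -0.780 = 141.3°.
Waxing ⇒ before full, so θ = 141.3°.
At 360°/29.53 d per day, 141.3° corresponds to 11.59 days.

11.6 days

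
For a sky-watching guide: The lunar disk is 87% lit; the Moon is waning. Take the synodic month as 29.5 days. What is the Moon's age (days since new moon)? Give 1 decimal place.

18.2 days

cos θ = 1 − 2f = -0.740, giving a principal value of 137.7°.
A waning Moon lies in 180°–360°, so θ = 360° − 137.7° = 222.3°.
At 360°/29.5 d per day, 222.3° corresponds to 18.21 days.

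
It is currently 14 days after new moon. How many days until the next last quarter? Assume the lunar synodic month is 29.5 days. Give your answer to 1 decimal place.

8.1 days

Last quarter occurs at elongation 270°, i.e. at age 29.5 × 270/360 = 22.125 d.
So 8.125 days remain (22.125 − 14).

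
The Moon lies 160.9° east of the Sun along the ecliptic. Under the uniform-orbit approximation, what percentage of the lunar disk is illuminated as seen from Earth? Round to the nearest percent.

Half-versine of 160.9°: (1 − (-0.945))/2 = 0.972, i.e. 97%.

97%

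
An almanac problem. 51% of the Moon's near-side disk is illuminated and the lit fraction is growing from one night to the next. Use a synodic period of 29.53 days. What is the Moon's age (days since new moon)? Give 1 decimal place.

From f = (1 − cos θ)/2: cos θ = 1 − 2×0.51 = -0.020; arccos → 91.1°.
Waxing ⇒ before full, so θ = 91.1°.
At 360°/29.53 d per day, 91.1° corresponds to 7.48 days.

7.5 days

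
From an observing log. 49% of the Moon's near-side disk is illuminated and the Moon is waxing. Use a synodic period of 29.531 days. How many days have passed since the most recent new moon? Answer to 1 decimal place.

7.3 days

From f = (1 − cos θ)/2: cos θ = 1 − 2×0.49 = 0.020; arccos → 88.9°.
Before full moon the principal value applies: θ = 88.9°.
Age = 29.531 × 88.9°/360° ≈ 7.29 days.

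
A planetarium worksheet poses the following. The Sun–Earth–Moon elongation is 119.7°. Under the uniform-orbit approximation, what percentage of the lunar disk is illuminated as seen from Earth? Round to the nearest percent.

f = (1 − cos 119.7°)/2 = (1 − (-0.495))/2 ≈ 0.748, i.e. 75%.

75%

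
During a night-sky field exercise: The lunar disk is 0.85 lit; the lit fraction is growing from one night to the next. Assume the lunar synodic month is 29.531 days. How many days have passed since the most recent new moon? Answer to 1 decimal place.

11.0 days

cos θ = 1 − 2f = -0.700, giving a principal value of 134.4°.
The Moon is waxing (0°–180°), so θ = 134.4° directly.
That fraction of the synodic month is 134.4/360 × 29.531 d ≈ 11.03 d.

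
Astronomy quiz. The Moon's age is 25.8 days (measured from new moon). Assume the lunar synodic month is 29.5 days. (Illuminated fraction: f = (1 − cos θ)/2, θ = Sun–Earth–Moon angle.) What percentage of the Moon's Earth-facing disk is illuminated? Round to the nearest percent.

15%

Elongation θ = 360° × 25.8/29.5 ≈ 314.8°.
Illuminated fraction = (1 − cos 314.8°)/2 = (1 − 0.705)/2 ≈ 0.147, so 15%.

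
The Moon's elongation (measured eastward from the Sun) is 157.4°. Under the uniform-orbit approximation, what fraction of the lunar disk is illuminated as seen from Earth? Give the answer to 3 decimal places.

0.962

Half-versine of 157.4°: (1 − (-0.923))/2 = 0.962.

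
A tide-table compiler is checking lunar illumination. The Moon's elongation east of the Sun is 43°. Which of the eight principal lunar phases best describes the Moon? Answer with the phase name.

waxing crescent

43° lies in the waxing crescent sector of the 8-phase cycle.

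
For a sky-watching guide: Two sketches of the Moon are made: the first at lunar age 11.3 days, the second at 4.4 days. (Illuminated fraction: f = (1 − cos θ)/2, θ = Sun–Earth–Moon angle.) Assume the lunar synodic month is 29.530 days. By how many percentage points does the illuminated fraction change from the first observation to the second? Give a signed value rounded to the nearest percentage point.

θ₁ = 360° × 11.3/29.530 = 137.8°, f₁ = (1 − cos θ₁)/2 = 0.870.
θ₂ = 360° × 4.4/29.530 = 53.6°, f₂ = (1 − cos θ₂)/2 = 0.204.
Change = f₂ − f₁ = -0.667 → -67 percentage points.

-67 pp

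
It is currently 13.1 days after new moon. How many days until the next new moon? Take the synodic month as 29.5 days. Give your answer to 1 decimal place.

16.4 days

The next new moon completes the synodic month: 29.5 − 13.1 = 16.400 days.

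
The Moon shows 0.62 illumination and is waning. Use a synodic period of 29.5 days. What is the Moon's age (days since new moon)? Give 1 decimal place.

21.0 days

From f = (1 − cos θ)/2: cos θ = 1 − 2×0.62 = -0.240; arccos → 103.9°.
A waning Moon lies in 180°–360°, so θ = 360° − 103.9° = 256.1°.
Age = 29.5 × 256.1°/360° ≈ 20.99 days.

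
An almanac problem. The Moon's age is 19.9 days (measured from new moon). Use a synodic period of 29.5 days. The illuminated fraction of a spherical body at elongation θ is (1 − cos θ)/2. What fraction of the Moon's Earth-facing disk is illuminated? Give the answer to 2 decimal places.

Elongation θ = 360° × 19.9/29.5 ≈ 242.8°.
Illuminated fraction = (1 − cos 242.8°)/2 = (1 − (-0.456))/2 ≈ 0.728.

0.73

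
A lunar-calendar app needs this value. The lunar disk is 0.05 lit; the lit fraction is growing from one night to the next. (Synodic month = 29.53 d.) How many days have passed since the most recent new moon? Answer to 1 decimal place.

2.1 days

Invert f = (1 − cos θ)/2 to get cos θ = 1 − 2(0.05) = 0.900, hence θ₀ = arccos 0.900 = 25.8°.
Waxing ⇒ before full, so θ = 25.8°.
Age = 29.53 × 25.8°/360° ≈ 2.12 days.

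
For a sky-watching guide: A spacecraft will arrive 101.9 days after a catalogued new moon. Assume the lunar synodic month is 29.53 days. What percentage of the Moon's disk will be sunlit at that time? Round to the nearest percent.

Reduce mod P: 101.9 − 3×29.53 = 13.31 d into the current lunation.
The Moon has covered 13.31/29.53 of its cycle, so θ ≈ 360° × 13.31/29.53 = 162.3°.
Illuminated fraction = (1 − cos 162.3°)/2 = (1 − (-0.952))/2 ≈ 0.976, so 98%.

98%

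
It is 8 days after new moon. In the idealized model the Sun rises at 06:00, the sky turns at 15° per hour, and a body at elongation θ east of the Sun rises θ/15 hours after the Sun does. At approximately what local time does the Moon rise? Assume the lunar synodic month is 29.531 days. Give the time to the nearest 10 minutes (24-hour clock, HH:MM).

Elongation θ = 360° × 8/29.531 ≈ 97.5°.
Delay after the Sun = 97.5° / (15°/h) ≈ 6.50 h.
06:00 + 6.502 h ≈ 12:30 → 12:30 to the nearest ten minutes.

12:30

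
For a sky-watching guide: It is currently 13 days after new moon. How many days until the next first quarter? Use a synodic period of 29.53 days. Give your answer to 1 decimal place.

First quarter occurs at elongation 90°, i.e. at age 29.53 × 90/360 = 7.383 d.
Already past this cycle's first quarter; the next is at 7.383 + 29.53 = 36.913 d, so 36.913 − 13 = 23.913 days.

23.9 days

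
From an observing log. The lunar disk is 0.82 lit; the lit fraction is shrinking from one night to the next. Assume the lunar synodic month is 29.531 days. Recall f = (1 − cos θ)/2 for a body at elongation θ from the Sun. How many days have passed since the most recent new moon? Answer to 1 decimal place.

18.9 days

Invert f = (1 − cos θ)/2 to get cos θ = 1 − 2(0.82) = -0.640, hence θ₀ = arccos -0.640 = 129.8°.
A waning Moon lies in 180°–360°, so θ = 360° − 129.8° = 230.2°.
At 360°/29.531 d per day, 230.2° corresponds to 18.88 days.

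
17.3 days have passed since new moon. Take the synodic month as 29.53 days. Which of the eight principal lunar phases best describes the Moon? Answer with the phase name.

At 17.3/29.53 of the cycle, θ ≈ 211° — the waning gibbous range.

waning gibbous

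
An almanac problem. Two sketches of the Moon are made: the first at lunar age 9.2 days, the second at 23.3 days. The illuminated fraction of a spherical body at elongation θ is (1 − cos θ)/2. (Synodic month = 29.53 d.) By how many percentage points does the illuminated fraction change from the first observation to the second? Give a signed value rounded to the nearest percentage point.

-31 pp

First observation: θ = 360°·9.2/29.53 = 112.2°, so f = 0.689.
Second observation: θ = 284.1°, f = 0.379.
Δf = 0.379 − 0.689 = -0.310, i.e. -31 pp.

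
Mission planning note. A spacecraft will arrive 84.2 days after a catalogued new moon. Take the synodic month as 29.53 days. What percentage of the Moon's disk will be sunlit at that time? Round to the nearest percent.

20%

84.2/29.53 = 2.851 lunations, so 2 complete cycles and 25.14 d into the next.
The Moon has covered 25.14/29.53 of its cycle, so θ ≈ 360° × 25.14/29.53 = 306.5°.
Illuminated fraction = (1 − cos 306.5°)/2 = (1 − 0.595)/2 ≈ 0.203, so 20%.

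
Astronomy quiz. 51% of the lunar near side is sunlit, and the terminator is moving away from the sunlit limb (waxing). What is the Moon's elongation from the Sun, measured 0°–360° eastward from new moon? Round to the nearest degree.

From f = (1 − cos θ)/2: cos θ = 1 − 2×0.51 = -0.020; arccos → 91.1°.
The Moon is waxing (0°–180°), so θ = 91.1° directly.

91°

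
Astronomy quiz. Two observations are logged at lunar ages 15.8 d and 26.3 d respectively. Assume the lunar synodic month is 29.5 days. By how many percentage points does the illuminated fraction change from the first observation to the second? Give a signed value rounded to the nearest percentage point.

First observation: θ = 360°·15.8/29.5 = 192.8°, so f = 0.988.
Second observation: θ = 320.9°, f = 0.112.
Δf = 0.112 − 0.988 = -0.876, i.e. -88 pp.

-88 percentage points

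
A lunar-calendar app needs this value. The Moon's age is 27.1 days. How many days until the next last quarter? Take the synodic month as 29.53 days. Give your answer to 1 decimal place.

24.6 days

Last quarter occurs at elongation 270°, i.e. at age 29.53 × 270/360 = 22.148 d.
Already past this cycle's last quarter; the next is at 22.148 + 29.53 = 51.678 d, so 51.678 − 27.1 = 24.578 days.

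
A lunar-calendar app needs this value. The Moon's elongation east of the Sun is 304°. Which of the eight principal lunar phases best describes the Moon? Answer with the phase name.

waning crescent

304° lies in the waning crescent sector of the 8-phase cycle.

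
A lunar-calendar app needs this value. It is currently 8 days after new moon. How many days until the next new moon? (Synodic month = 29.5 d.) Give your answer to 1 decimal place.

21.5 days

The next new moon completes the synodic month: 29.5 − 8 = 21.500 days.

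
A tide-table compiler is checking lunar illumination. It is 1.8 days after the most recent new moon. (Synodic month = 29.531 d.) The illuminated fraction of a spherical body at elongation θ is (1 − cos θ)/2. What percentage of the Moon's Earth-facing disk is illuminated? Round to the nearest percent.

The Moon has covered 1.8/29.531 of its cycle, so θ ≈ 360° × 1.8/29.531 = 21.9°.
Illuminated fraction = (1 − cos 21.9°)/2 = (1 − 0.928)/2 ≈ 0.036, so 4%.

4%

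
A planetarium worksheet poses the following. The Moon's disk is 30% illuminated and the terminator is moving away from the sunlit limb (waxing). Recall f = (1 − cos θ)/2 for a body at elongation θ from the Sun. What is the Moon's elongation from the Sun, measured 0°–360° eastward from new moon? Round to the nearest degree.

From f = (1 − cos θ)/2: cos θ = 1 − 2×0.30 = 0.400; arccos → 66.4°.
Before full moon the principal value applies: θ = 66.4°.

66°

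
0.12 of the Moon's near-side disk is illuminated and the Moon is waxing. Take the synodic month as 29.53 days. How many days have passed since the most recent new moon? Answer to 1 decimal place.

3.3 days

cos θ = 1 − 2f = 0.760, giving a principal value of 40.5°.
Waxing ⇒ before full, so θ = 40.5°.
That fraction of the synodic month is 40.5/360 × 29.53 d ≈ 3.33 d.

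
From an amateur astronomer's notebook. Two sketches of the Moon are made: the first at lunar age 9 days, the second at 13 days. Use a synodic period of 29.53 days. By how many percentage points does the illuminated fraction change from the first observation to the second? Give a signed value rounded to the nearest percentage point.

First observation: θ = 360°·9/29.53 = 109.7°, so f = 0.669.
Second observation: θ = 158.5°, f = 0.965.
Δf = 0.965 − 0.669 = +0.296, i.e. +30 pp.

+30 percentage points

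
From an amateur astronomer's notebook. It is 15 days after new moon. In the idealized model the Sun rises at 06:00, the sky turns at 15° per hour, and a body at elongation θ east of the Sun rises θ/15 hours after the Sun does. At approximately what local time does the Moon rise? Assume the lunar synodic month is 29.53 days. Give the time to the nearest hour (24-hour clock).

Phase angle: θ = 360°·(15 d)/(29.53 d) = 182.9°.
Delay after the Sun = 182.9° / (15°/h) ≈ 12.19 h.
06:00 + 12.19 h ≈ 18:11 → 18:00 to the nearest hour.

18:00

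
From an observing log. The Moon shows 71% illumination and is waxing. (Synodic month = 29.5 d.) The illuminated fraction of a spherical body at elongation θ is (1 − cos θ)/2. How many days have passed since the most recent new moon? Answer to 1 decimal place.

9.4 days

Invert f = (1 − cos θ)/2 to get cos θ = 1 − 2(0.71) = -0.420, hence θ₀ = arccos -0.420 = 114.8°.
The Moon is waxing (0°–180°), so θ = 114.8° directly.
That fraction of the synodic month is 114.8/360 × 29.5 d ≈ 9.41 d.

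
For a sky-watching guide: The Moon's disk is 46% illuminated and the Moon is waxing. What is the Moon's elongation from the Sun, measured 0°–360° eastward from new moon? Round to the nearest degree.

From f = (1 − cos θ)/2: cos θ = 1 − 2×0.46 = 0.080; arccos → 85.4°.
The Moon is waxing (0°–180°), so θ = 85.4° directly.

85°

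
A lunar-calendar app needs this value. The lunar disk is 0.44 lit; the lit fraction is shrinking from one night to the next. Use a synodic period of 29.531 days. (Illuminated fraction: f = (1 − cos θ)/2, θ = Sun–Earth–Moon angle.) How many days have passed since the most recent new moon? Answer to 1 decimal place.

22.7 days

From f = (1 − cos θ)/2: cos θ = 1 − 2×0.44 = 0.120; arccos → 83.1°.
Since the Moon is past full (waning), take the reflex angle: θ = 360° − 83.1° = 276.9°.
That fraction of the synodic month is 276.9/360 × 29.531 d ≈ 22.71 d.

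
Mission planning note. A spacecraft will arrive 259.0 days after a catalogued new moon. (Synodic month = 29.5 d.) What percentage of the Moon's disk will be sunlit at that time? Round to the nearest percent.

41%

259.0/29.5 = 8.780 lunations, so 8 complete cycles and 23.00 d into the next.
Elongation θ = 360° × 23.00/29.5 ≈ 280.7°.
Illuminated fraction = (1 − cos 280.7°)/2 = (1 − 0.185)/2 ≈ 0.407, so 41%.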